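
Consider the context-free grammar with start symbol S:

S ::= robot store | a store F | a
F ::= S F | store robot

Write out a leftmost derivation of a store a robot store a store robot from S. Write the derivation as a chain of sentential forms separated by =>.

S => a store F => a store S F => a store a F => a store a S F => a store a robot store F => a store a robot store S F => a store a robot store a F => a store a robot store a store robot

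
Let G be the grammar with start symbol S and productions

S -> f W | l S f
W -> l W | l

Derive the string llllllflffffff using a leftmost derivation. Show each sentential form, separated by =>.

S=>lSf=>llSff=>lllSfff=>llllSffff=>lllllSfffff=>llllllSffffff=>llllllfWffffff=>llllllflffffff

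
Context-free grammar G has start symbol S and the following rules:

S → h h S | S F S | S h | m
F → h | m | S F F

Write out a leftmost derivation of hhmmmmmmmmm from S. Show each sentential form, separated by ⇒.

S ⇒ hhS ⇒ hhSFS ⇒ hhmFS ⇒ hhmSFFS ⇒ hhmSFSFFS ⇒ hhmSFSFSFFS ⇒ hhmmFSFSFFS ⇒ hhmmmSFSFFS ⇒ hhmmmmFSFFS ⇒ hhmmmmmSFFS ⇒ hhmmmmmmFFS ⇒ hhmmmmmmmFS ⇒ hhmmmmmmmmS ⇒ hhmmmmmmmmm

S ⇒ hhS   [S → h h S]
hhS ⇒ hhSFS   [S → S F S]
hhSFS ⇒ hhmFS   [S → m]
hhmFS ⇒ hhmSFFS   [F → S F F]
hhmSFFS ⇒ hhmSFSFFS   [S → S F S]
hhmSFSFFS ⇒ hhmSFSFSFFS   [S → S F S]
hhmSFSFSFFS ⇒ hhmmFSFSFFS   [S → m]
hhmmFSFSFFS ⇒ hhmmmSFSFFS   [F → m]
hhmmmSFSFFS ⇒ hhmmmmFSFFS   [S → m]
hhmmmmFSFFS ⇒ hhmmmmmSFFS   [F → m]
hhmmmmmSFFS ⇒ hhmmmmmmFFS   [S → m]
hhmmmmmmFFS ⇒ hhmmmmmmmFS   [F → m]
hhmmmmmmmFS ⇒ hhmmmmmmmmS   [F → m]
hhmmmmmmmmS ⇒ hhmmmmmmmmm   [S → m]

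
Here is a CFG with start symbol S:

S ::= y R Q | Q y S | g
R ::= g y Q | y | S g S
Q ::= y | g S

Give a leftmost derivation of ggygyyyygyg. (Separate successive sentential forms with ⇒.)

S ⇒ QyS   [S ::= Q y S]
QyS ⇒ gSyS   [Q ::= g S]
gSyS ⇒ gQySyS   [S ::= Q y S]
gQySyS ⇒ ggSySyS   [Q ::= g S]
ggSySyS ⇒ ggyRQySyS   [S ::= y R Q]
ggyRQySyS ⇒ ggygyQQySyS   [R ::= g y Q]
ggygyQQySyS ⇒ ggygyyQySyS   [Q ::= y]
ggygyyQySyS ⇒ ggygyyyySyS   [Q ::= y]
ggygyyyySyS ⇒ ggygyyyygyS   [S ::= g]
ggygyyyygyS ⇒ ggygyyyygyg   [S ::= g]

S ⇒ QyS ⇒ gSyS ⇒ gQySyS ⇒ ggSySyS ⇒ ggyRQySyS ⇒ ggygyQQySyS ⇒ ggygyyQySyS ⇒ ggygyyyySyS ⇒ ggygyyyygyS ⇒ ggygyyyygyg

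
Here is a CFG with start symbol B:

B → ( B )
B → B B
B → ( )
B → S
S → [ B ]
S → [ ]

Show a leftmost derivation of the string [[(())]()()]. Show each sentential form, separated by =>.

B => S => [B] => [BB] => [BBB] => [SBB] => [[B]BB] => [[(B)]BB] => [[(())]BB] => [[(())]()B] => [[(())]()()]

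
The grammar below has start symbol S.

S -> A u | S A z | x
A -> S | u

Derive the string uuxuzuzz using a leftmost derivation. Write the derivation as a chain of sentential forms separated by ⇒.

S ⇒ SAz ⇒ AuAz ⇒ uuAz ⇒ uuSz ⇒ uuSAzz ⇒ uuSAzAzz ⇒ uuxAzAzz ⇒ uuxuzAzz ⇒ uuxuzuzz

S ⇒ SAz   [S -> S A z]
SAz ⇒ AuAz   [S -> A u]
AuAz ⇒ uuAz   [A -> u]
uuAz ⇒ uuSz   [A -> S]
uuSz ⇒ uuSAzz   [S -> S A z]
uuSAzz ⇒ uuSAzAzz   [S -> S A z]
uuSAzAzz ⇒ uuxAzAzz   [S -> x]
uuxAzAzz ⇒ uuxuzAzz   [A -> u]
uuxuzAzz ⇒ uuxuzuzz   [A -> u]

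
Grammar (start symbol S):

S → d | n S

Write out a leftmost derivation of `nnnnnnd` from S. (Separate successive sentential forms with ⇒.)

S ⇒ nS   [S → n S]
nS ⇒ nnS   [S → n S]
nnS ⇒ nnnS   [S → n S]
nnnS ⇒ nnnnS   [S → n S]
nnnnS ⇒ nnnnnS   [S → n S]
nnnnnS ⇒ nnnnnnS   [S → n S]
nnnnnnS ⇒ nnnnnnd   [S → d]

S⇒nS⇒nnS⇒nnnS⇒nnnnS⇒nnnnnS⇒nnnnnnS⇒nnnnnnd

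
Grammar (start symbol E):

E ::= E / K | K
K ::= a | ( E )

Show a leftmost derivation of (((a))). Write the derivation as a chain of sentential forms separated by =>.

E => K   [E ::= K]
K => (E)   [K ::= ( E )]
(E) => (K)   [E ::= K]
(K) => ((E))   [K ::= ( E )]
((E)) => ((K))   [E ::= K]
((K)) => (((E)))   [K ::= ( E )]
(((E))) => (((K)))   [E ::= K]
(((K))) => (((a)))   [K ::= a]

E=>K=>(E)=>(K)=>((E))=>((K))=>(((E)))=>(((K)))=>(((a)))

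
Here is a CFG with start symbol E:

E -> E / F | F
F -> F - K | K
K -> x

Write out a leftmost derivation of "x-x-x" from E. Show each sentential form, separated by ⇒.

E ⇒ F ⇒ F-K ⇒ F-K-K ⇒ K-K-K ⇒ x-K-K ⇒ x-x-K ⇒ x-x-x

E ⇒ F   [E -> F]
F ⇒ F-K   [F -> F - K]
F-K ⇒ F-K-K   [F -> F - K]
F-K-K ⇒ K-K-K   [F -> K]
K-K-K ⇒ x-K-K   [K -> x]
x-K-K ⇒ x-x-K   [K -> x]
x-x-K ⇒ x-x-x   [K -> x]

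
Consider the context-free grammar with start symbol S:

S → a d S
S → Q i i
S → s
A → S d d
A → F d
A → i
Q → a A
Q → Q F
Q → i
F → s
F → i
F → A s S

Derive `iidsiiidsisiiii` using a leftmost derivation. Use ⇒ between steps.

S⇒Qii⇒QFii⇒iFii⇒iAsSii⇒iFdsSii⇒iAsSdsSii⇒iFdsSdsSii⇒iidsSdsSii⇒iidsQiidsSii⇒iidsiiidsSii⇒iidsiiidsQiiii⇒iidsiiidsQFiiii⇒iidsiiidsiFiiii⇒iidsiiidsisiiii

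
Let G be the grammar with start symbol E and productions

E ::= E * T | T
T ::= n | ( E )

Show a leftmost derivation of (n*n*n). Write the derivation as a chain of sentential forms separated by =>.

E => T => (E) => (E*T) => (E*T*T) => (T*T*T) => (n*T*T) => (n*n*T) => (n*n*n)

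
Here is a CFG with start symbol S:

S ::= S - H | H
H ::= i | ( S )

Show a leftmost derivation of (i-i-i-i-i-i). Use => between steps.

S => H => (S) => (S-H) => (S-H-H) => (S-H-H-H) => (S-H-H-H-H) => (S-H-H-H-H-H) => (H-H-H-H-H-H) => (i-H-H-H-H-H) => (i-i-H-H-H-H) => (i-i-i-H-H-H) => (i-i-i-i-H-H) => (i-i-i-i-i-H) => (i-i-i-i-i-i)

S => H   [S ::= H]
H => (S)   [H ::= ( S )]
(S) => (S-H)   [S ::= S - H]
(S-H) => (S-H-H)   [S ::= S - H]
(S-H-H) => (S-H-H-H)   [S ::= S - H]
(S-H-H-H) => (S-H-H-H-H)   [S ::= S - H]
(S-H-H-H-H) => (S-H-H-H-H-H)   [S ::= S - H]
(S-H-H-H-H-H) => (H-H-H-H-H-H)   [S ::= H]
(H-H-H-H-H-H) => (i-H-H-H-H-H)   [H ::= i]
(i-H-H-H-H-H) => (i-i-H-H-H-H)   [H ::= i]
(i-i-H-H-H-H) => (i-i-i-H-H-H)   [H ::= i]
(i-i-i-H-H-H) => (i-i-i-i-H-H)   [H ::= i]
(i-i-i-i-H-H) => (i-i-i-i-i-H)   [H ::= i]
(i-i-i-i-i-H) => (i-i-i-i-i-i)   [H ::= i]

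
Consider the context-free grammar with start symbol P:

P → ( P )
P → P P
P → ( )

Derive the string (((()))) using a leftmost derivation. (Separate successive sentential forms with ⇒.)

P ⇒ (P) ⇒ ((P)) ⇒ (((P))) ⇒ (((())))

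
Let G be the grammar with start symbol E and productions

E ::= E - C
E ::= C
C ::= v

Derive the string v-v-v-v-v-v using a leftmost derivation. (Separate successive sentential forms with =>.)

E => E-C   [E ::= E - C]
E-C => E-C-C   [E ::= E - C]
E-C-C => E-C-C-C   [E ::= E - C]
E-C-C-C => E-C-C-C-C   [E ::= E - C]
E-C-C-C-C => E-C-C-C-C-C   [E ::= E - C]
E-C-C-C-C-C => C-C-C-C-C-C   [E ::= C]
C-C-C-C-C-C => v-C-C-C-C-C   [C ::= v]
v-C-C-C-C-C => v-v-C-C-C-C   [C ::= v]
v-v-C-C-C-C => v-v-v-C-C-C   [C ::= v]
v-v-v-C-C-C => v-v-v-v-C-C   [C ::= v]
v-v-v-v-C-C => v-v-v-v-v-C   [C ::= v]
v-v-v-v-v-C => v-v-v-v-v-v   [C ::= v]

E => E-C => E-C-C => E-C-C-C => E-C-C-C-C => E-C-C-C-C-C => C-C-C-C-C-C => v-C-C-C-C-C => v-v-C-C-C-C => v-v-v-C-C-C => v-v-v-v-C-C => v-v-v-v-v-C => v-v-v-v-v-v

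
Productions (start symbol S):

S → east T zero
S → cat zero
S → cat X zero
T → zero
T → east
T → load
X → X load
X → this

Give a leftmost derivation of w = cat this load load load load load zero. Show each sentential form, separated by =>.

S => cat X zero => cat X load zero => cat X load load zero => cat X load load load zero => cat X load load load load zero => cat X load load load load load zero => cat this load load load load load zero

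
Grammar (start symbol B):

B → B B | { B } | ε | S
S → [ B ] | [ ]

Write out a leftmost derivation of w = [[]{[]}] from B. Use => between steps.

B => S => [B] => [BB] => [BBB] => [SBB] => [[]BB] => [[]{B}B] => [[]{BB}B] => [[]{BBB}B] => [[]{SBB}B] => [[]{[]BB}B] => [[]{[]B}B] => [[]{[]}B] => [[]{[]}]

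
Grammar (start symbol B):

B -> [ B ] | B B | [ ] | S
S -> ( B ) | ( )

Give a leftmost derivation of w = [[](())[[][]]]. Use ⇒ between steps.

B ⇒ [B]   [B -> [ B ]]
[B] ⇒ [BB]   [B -> B B]
[BB] ⇒ [[]B]   [B -> [ ]]
[[]B] ⇒ [[]BB]   [B -> B B]
[[]BB] ⇒ [[]SB]   [B -> S]
[[]SB] ⇒ [[](B)B]   [S -> ( B )]
[[](B)B] ⇒ [[](S)B]   [B -> S]
[[](S)B] ⇒ [[](())B]   [S -> ( )]
[[](())B] ⇒ [[](())[B]]   [B -> [ B ]]
[[](())[B]] ⇒ [[](())[BB]]   [B -> B B]
[[](())[BB]] ⇒ [[](())[[]B]]   [B -> [ ]]
[[](())[[]B]] ⇒ [[](())[[][]]]   [B -> [ ]]

B ⇒ [B] ⇒ [BB] ⇒ [[]B] ⇒ [[]BB] ⇒ [[]SB] ⇒ [[](B)B] ⇒ [[](S)B] ⇒ [[](())B] ⇒ [[](())[B]] ⇒ [[](())[BB]] ⇒ [[](())[[]B]] ⇒ [[](())[[][]]]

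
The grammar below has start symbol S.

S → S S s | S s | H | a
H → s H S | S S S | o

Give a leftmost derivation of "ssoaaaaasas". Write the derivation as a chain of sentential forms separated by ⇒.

S⇒SSs⇒SSsSs⇒HSsSs⇒sHSSsSs⇒sSSSSSsSs⇒sHSSSSsSs⇒ssHSSSSSsSs⇒ssoSSSSSsSs⇒ssoaSSSSsSs⇒ssoaaSSSsSs⇒ssoaaaSSsSs⇒ssoaaaaSsSs⇒ssoaaaaasSs⇒ssoaaaaasas

S ⇒ SSs   [S → S S s]
SSs ⇒ SSsSs   [S → S S s]
SSsSs ⇒ HSsSs   [S → H]
HSsSs ⇒ sHSSsSs   [H → s H S]
sHSSsSs ⇒ sSSSSSsSs   [H → S S S]
sSSSSSsSs ⇒ sHSSSSsSs   [S → H]
sHSSSSsSs ⇒ ssHSSSSSsSs   [H → s H S]
ssHSSSSSsSs ⇒ ssoSSSSSsSs   [H → o]
ssoSSSSSsSs ⇒ ssoaSSSSsSs   [S → a]
ssoaSSSSsSs ⇒ ssoaaSSSsSs   [S → a]
ssoaaSSSsSs ⇒ ssoaaaSSsSs   [S → a]
ssoaaaSSsSs ⇒ ssoaaaaSsSs   [S → a]
ssoaaaaSsSs ⇒ ssoaaaaasSs   [S → a]
ssoaaaaasSs ⇒ ssoaaaaasas   [S → a]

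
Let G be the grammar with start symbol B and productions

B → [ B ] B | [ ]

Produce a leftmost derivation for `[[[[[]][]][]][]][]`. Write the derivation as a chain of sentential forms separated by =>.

B => [B]B => [[B]B]B => [[[B]B]B]B => [[[[B]B]B]B]B => [[[[[]]B]B]B]B => [[[[[]][]]B]B]B => [[[[[]][]][]]B]B => [[[[[]][]][]][]]B => [[[[[]][]][]][]][]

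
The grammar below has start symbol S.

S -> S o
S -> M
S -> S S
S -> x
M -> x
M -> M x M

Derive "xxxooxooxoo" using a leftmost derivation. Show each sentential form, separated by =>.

S => So => Soo => SSoo => SoSoo => SooSoo => SSooSoo => SoSooSoo => SooSooSoo => MooSooSoo => MxMooSooSoo => xxMooSooSoo => xxxooSooSoo => xxxooxooSoo => xxxooxooxoo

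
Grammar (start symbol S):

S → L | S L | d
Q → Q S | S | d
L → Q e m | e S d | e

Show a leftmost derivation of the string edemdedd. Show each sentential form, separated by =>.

S=>SL=>LL=>eSdL=>eLdL=>eQemdL=>edemdL=>edemdeSd=>edemdedd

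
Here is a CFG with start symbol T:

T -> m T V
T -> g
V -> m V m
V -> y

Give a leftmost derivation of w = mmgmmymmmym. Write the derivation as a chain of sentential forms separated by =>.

T => mTV => mmTVV => mmgVV => mmgmVmV => mmgmmVmmV => mmgmmymmV => mmgmmymmmVm => mmgmmymmmym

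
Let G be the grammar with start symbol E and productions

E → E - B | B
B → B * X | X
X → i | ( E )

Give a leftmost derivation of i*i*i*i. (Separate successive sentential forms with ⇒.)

E ⇒ B ⇒ B*X ⇒ B*X*X ⇒ B*X*X*X ⇒ X*X*X*X ⇒ i*X*X*X ⇒ i*i*X*X ⇒ i*i*i*X ⇒ i*i*i*i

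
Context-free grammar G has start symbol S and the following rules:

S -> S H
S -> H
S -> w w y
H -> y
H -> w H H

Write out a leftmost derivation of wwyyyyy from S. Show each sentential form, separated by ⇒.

S ⇒ SH   [S -> S H]
SH ⇒ SHH   [S -> S H]
SHH ⇒ SHHH   [S -> S H]
SHHH ⇒ SHHHH   [S -> S H]
SHHHH ⇒ wwyHHHH   [S -> w w y]
wwyHHHH ⇒ wwyyHHH   [H -> y]
wwyyHHH ⇒ wwyyyHH   [H -> y]
wwyyyHH ⇒ wwyyyyH   [H -> y]
wwyyyyH ⇒ wwyyyyy   [H -> y]

S⇒SH⇒SHH⇒SHHH⇒SHHHH⇒wwyHHHH⇒wwyyHHH⇒wwyyyHH⇒wwyyyyH⇒wwyyyyy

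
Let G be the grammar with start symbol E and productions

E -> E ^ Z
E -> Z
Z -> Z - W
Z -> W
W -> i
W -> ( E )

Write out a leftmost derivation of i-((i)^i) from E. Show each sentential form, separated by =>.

E=>Z=>Z-W=>W-W=>i-W=>i-(E)=>i-(E^Z)=>i-(Z^Z)=>i-(W^Z)=>i-((E)^Z)=>i-((Z)^Z)=>i-((W)^Z)=>i-((i)^Z)=>i-((i)^W)=>i-((i)^i)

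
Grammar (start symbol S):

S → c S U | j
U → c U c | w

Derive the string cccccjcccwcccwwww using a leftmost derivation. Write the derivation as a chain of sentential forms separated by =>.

S=>cSU=>ccSUU=>cccSUUU=>ccccSUUUU=>cccccSUUUUU=>cccccjUUUUU=>cccccjcUcUUUU=>cccccjccUccUUUU=>cccccjcccUcccUUUU=>cccccjcccwcccUUUU=>cccccjcccwcccwUUU=>cccccjcccwcccwwUU=>cccccjcccwcccwwwU=>cccccjcccwcccwwww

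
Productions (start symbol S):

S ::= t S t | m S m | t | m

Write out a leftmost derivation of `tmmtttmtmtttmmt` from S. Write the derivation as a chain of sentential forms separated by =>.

S => tSt   [S ::= t S t]
tSt => tmSmt   [S ::= m S m]
tmSmt => tmmSmmt   [S ::= m S m]
tmmSmmt => tmmtStmmt   [S ::= t S t]
tmmtStmmt => tmmttSttmmt   [S ::= t S t]
tmmttSttmmt => tmmtttStttmmt   [S ::= t S t]
tmmtttStttmmt => tmmtttmSmtttmmt   [S ::= m S m]
tmmtttmSmtttmmt => tmmtttmtmtttmmt   [S ::= t]

S => tSt => tmSmt => tmmSmmt => tmmtStmmt => tmmttSttmmt => tmmtttStttmmt => tmmtttmSmtttmmt => tmmtttmtmtttmmt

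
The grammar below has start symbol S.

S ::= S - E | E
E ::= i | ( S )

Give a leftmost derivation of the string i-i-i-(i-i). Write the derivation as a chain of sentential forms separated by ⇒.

S ⇒ S-E ⇒ S-E-E ⇒ S-E-E-E ⇒ E-E-E-E ⇒ i-E-E-E ⇒ i-i-E-E ⇒ i-i-i-E ⇒ i-i-i-(S) ⇒ i-i-i-(S-E) ⇒ i-i-i-(E-E) ⇒ i-i-i-(i-E) ⇒ i-i-i-(i-i)

S ⇒ S-E   [S ::= S - E]
S-E ⇒ S-E-E   [S ::= S - E]
S-E-E ⇒ S-E-E-E   [S ::= S - E]
S-E-E-E ⇒ E-E-E-E   [S ::= E]
E-E-E-E ⇒ i-E-E-E   [E ::= i]
i-E-E-E ⇒ i-i-E-E   [E ::= i]
i-i-E-E ⇒ i-i-i-E   [E ::= i]
i-i-i-E ⇒ i-i-i-(S)   [E ::= ( S )]
i-i-i-(S) ⇒ i-i-i-(S-E)   [S ::= S - E]
i-i-i-(S-E) ⇒ i-i-i-(E-E)   [S ::= E]
i-i-i-(E-E) ⇒ i-i-i-(i-E)   [E ::= i]
i-i-i-(i-E) ⇒ i-i-i-(i-i)   [E ::= i]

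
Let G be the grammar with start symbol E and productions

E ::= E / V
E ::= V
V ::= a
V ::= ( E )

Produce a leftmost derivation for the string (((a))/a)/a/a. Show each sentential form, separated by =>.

E => E/V   [E ::= E / V]
E/V => E/V/V   [E ::= E / V]
E/V/V => V/V/V   [E ::= V]
V/V/V => (E)/V/V   [V ::= ( E )]
(E)/V/V => (E/V)/V/V   [E ::= E / V]
(E/V)/V/V => (V/V)/V/V   [E ::= V]
(V/V)/V/V => ((E)/V)/V/V   [V ::= ( E )]
((E)/V)/V/V => ((V)/V)/V/V   [E ::= V]
((V)/V)/V/V => (((E))/V)/V/V   [V ::= ( E )]
(((E))/V)/V/V => (((V))/V)/V/V   [E ::= V]
(((V))/V)/V/V => (((a))/V)/V/V   [V ::= a]
(((a))/V)/V/V => (((a))/a)/V/V   [V ::= a]
(((a))/a)/V/V => (((a))/a)/a/V   [V ::= a]
(((a))/a)/a/V => (((a))/a)/a/a   [V ::= a]

E=>E/V=>E/V/V=>V/V/V=>(E)/V/V=>(E/V)/V/V=>(V/V)/V/V=>((E)/V)/V/V=>((V)/V)/V/V=>(((E))/V)/V/V=>(((V))/V)/V/V=>(((a))/V)/V/V=>(((a))/a)/V/V=>(((a))/a)/a/V=>(((a))/a)/a/a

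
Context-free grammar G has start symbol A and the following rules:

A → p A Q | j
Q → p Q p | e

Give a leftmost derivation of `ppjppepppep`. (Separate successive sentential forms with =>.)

A => pAQ   [A → p A Q]
pAQ => ppAQQ   [A → p A Q]
ppAQQ => ppjQQ   [A → j]
ppjQQ => ppjpQpQ   [Q → p Q p]
ppjpQpQ => ppjppQppQ   [Q → p Q p]
ppjppQppQ => ppjppeppQ   [Q → e]
ppjppeppQ => ppjppepppQp   [Q → p Q p]
ppjppepppQp => ppjppepppep   [Q → e]

A => pAQ => ppAQQ => ppjQQ => ppjpQpQ => ppjppQppQ => ppjppeppQ => ppjppepppQp => ppjppepppep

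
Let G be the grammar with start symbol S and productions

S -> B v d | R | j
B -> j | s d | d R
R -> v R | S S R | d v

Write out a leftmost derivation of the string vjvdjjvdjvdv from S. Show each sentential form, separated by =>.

S => R   [S -> R]
R => vR   [R -> v R]
vR => vSSR   [R -> S S R]
vSSR => vBvdSR   [S -> B v d]
vBvdSR => vjvdSR   [B -> j]
vjvdSR => vjvdjR   [S -> j]
vjvdjR => vjvdjSSR   [R -> S S R]
vjvdjSSR => vjvdjBvdSR   [S -> B v d]
vjvdjBvdSR => vjvdjjvdSR   [B -> j]
vjvdjjvdSR => vjvdjjvdjR   [S -> j]
vjvdjjvdjR => vjvdjjvdjvR   [R -> v R]
vjvdjjvdjvR => vjvdjjvdjvdv   [R -> d v]

S=>R=>vR=>vSSR=>vBvdSR=>vjvdSR=>vjvdjR=>vjvdjSSR=>vjvdjBvdSR=>vjvdjjvdSR=>vjvdjjvdjR=>vjvdjjvdjvR=>vjvdjjvdjvdv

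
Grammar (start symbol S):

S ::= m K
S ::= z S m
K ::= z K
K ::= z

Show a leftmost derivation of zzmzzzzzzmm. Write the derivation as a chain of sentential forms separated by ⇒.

S ⇒ zSm   [S ::= z S m]
zSm ⇒ zzSmm   [S ::= z S m]
zzSmm ⇒ zzmKmm   [S ::= m K]
zzmKmm ⇒ zzmzKmm   [K ::= z K]
zzmzKmm ⇒ zzmzzKmm   [K ::= z K]
zzmzzKmm ⇒ zzmzzzKmm   [K ::= z K]
zzmzzzKmm ⇒ zzmzzzzKmm   [K ::= z K]
zzmzzzzKmm ⇒ zzmzzzzzKmm   [K ::= z K]
zzmzzzzzKmm ⇒ zzmzzzzzzmm   [K ::= z]

S ⇒ zSm ⇒ zzSmm ⇒ zzmKmm ⇒ zzmzKmm ⇒ zzmzzKmm ⇒ zzmzzzKmm ⇒ zzmzzzzKmm ⇒ zzmzzzzzKmm ⇒ zzmzzzzzzmm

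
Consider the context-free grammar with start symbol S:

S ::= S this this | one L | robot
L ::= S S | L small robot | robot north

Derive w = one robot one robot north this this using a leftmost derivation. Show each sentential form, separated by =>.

S => S this this => one L this this => one S S this this => one robot S this this => one robot one L this this => one robot one robot north this this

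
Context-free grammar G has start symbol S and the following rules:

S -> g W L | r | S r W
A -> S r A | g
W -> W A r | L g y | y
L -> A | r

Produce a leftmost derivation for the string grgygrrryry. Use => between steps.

S=>SrW=>SrWrW=>gWLrWrW=>gWArLrWrW=>gLgyArLrWrW=>grgyArLrWrW=>grgygrLrWrW=>grgygrrrWrW=>grgygrrryrW=>grgygrrryry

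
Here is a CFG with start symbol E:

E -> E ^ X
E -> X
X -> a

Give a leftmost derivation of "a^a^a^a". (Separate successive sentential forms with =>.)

E => E^X   [E -> E ^ X]
E^X => E^X^X   [E -> E ^ X]
E^X^X => E^X^X^X   [E -> E ^ X]
E^X^X^X => X^X^X^X   [E -> X]
X^X^X^X => a^X^X^X   [X -> a]
a^X^X^X => a^a^X^X   [X -> a]
a^a^X^X => a^a^a^X   [X -> a]
a^a^a^X => a^a^a^a   [X -> a]

E=>E^X=>E^X^X=>E^X^X^X=>X^X^X^X=>a^X^X^X=>a^a^X^X=>a^a^a^X=>a^a^a^a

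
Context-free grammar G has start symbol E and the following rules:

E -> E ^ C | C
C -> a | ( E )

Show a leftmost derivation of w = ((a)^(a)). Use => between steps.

E => C => (E) => (E^C) => (C^C) => ((E)^C) => ((C)^C) => ((a)^C) => ((a)^(E)) => ((a)^(C)) => ((a)^(a))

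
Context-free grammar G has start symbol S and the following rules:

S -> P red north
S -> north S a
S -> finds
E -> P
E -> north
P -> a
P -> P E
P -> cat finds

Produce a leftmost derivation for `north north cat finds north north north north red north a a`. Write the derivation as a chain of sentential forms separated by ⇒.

S ⇒ north S a ⇒ north north S a a ⇒ north north P red north a a ⇒ north north P E red north a a ⇒ north north P E E red north a a ⇒ north north P E E E red north a a ⇒ north north P E E E E red north a a ⇒ north north cat finds E E E E red north a a ⇒ north north cat finds north E E E red north a a ⇒ north north cat finds north north E E red north a a ⇒ north north cat finds north north north E red north a a ⇒ north north cat finds north north north north red north a a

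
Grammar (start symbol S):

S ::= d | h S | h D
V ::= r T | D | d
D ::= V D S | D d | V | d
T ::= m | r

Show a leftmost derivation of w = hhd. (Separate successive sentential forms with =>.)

S => hS => hhS => hhd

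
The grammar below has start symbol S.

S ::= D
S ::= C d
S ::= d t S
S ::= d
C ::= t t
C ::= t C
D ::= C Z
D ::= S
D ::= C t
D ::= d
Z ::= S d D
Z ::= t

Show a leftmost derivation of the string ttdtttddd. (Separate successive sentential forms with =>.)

S => D => CZ => ttZ => ttSdD => ttdtSdD => ttdtCddD => ttdtttddD => ttdtttddS => ttdtttddd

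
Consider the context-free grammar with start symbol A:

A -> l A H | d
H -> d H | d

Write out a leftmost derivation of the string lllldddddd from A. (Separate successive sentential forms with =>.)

A => lAH => llAHH => lllAHHH => llllAHHHH => lllldHHHH => llllddHHHH => lllldddHHH => llllddddHH => lllldddddH => lllldddddd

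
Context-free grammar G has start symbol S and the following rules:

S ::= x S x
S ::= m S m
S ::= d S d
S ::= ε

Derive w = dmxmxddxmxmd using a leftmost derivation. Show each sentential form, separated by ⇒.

S ⇒ dSd ⇒ dmSmd ⇒ dmxSxmd ⇒ dmxmSmxmd ⇒ dmxmxSxmxmd ⇒ dmxmxdSdxmxmd ⇒ dmxmxddxmxmd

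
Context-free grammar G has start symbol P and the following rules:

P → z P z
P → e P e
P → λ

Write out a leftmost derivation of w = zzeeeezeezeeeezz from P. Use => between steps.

P=>zPz=>zzPzz=>zzePezz=>zzeePeezz=>zzeeePeeezz=>zzeeeePeeeezz=>zzeeeezPzeeeezz=>zzeeeezePezeeeezz=>zzeeeezeezeeeezz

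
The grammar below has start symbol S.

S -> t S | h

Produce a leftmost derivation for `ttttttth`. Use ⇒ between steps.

S ⇒ tS ⇒ ttS ⇒ tttS ⇒ ttttS ⇒ tttttS ⇒ ttttttS ⇒ tttttttS ⇒ ttttttth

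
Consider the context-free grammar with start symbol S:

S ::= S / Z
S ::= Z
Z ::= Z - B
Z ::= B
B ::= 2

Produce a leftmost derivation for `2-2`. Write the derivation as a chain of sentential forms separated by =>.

S => Z   [S ::= Z]
Z => Z-B   [Z ::= Z - B]
Z-B => B-B   [Z ::= B]
B-B => 2-B   [B ::= 2]
2-B => 2-2   [B ::= 2]

S=>Z=>Z-B=>B-B=>2-B=>2-2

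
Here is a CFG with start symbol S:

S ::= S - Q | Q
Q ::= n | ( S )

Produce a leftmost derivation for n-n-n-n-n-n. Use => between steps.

S => S-Q => S-Q-Q => S-Q-Q-Q => S-Q-Q-Q-Q => S-Q-Q-Q-Q-Q => Q-Q-Q-Q-Q-Q => n-Q-Q-Q-Q-Q => n-n-Q-Q-Q-Q => n-n-n-Q-Q-Q => n-n-n-n-Q-Q => n-n-n-n-n-Q => n-n-n-n-n-n

S => S-Q   [S ::= S - Q]
S-Q => S-Q-Q   [S ::= S - Q]
S-Q-Q => S-Q-Q-Q   [S ::= S - Q]
S-Q-Q-Q => S-Q-Q-Q-Q   [S ::= S - Q]
S-Q-Q-Q-Q => S-Q-Q-Q-Q-Q   [S ::= S - Q]
S-Q-Q-Q-Q-Q => Q-Q-Q-Q-Q-Q   [S ::= Q]
Q-Q-Q-Q-Q-Q => n-Q-Q-Q-Q-Q   [Q ::= n]
n-Q-Q-Q-Q-Q => n-n-Q-Q-Q-Q   [Q ::= n]
n-n-Q-Q-Q-Q => n-n-n-Q-Q-Q   [Q ::= n]
n-n-n-Q-Q-Q => n-n-n-n-Q-Q   [Q ::= n]
n-n-n-n-Q-Q => n-n-n-n-n-Q   [Q ::= n]
n-n-n-n-n-Q => n-n-n-n-n-n   [Q ::= n]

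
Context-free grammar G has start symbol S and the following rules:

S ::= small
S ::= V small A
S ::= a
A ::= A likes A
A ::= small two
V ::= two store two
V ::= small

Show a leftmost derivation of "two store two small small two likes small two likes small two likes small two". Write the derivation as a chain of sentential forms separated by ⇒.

S ⇒ V small A   [S ::= V small A]
V small A ⇒ two store two small A   [V ::= two store two]
two store two small A ⇒ two store two small A likes A   [A ::= A likes A]
two store two small A likes A ⇒ two store two small small two likes A   [A ::= small two]
two store two small small two likes A ⇒ two store two small small two likes A likes A   [A ::= A likes A]
two store two small small two likes A likes A ⇒ two store two small small two likes small two likes A   [A ::= small two]
two store two small small two likes small two likes A ⇒ two store two small small two likes small two likes A likes A   [A ::= A likes A]
two store two small small two likes small two likes A likes A ⇒ two store two small small two likes small two likes small two likes A   [A ::= small two]
two store two small small two likes small two likes small two likes A ⇒ two store two small small two likes small two likes small two likes small two   [A ::= small two]

S ⇒ V small A ⇒ two store two small A ⇒ two store two small A likes A ⇒ two store two small small two likes A ⇒ two store two small small two likes A likes A ⇒ two store two small small two likes small two likes A ⇒ two store two small small two likes small two likes A likes A ⇒ two store two small small two likes small two likes small two likes A ⇒ two store two small small two likes small two likes small two likes small two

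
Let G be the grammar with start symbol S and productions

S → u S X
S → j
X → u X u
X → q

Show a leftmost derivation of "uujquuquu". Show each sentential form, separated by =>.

S => uSX => uuSXX => uujXX => uujqX => uujquXu => uujquuXuu => uujquuquu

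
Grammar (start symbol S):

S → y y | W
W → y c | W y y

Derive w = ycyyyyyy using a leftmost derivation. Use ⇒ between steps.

S ⇒ W   [S → W]
W ⇒ Wyy   [W → W y y]
Wyy ⇒ Wyyyy   [W → W y y]
Wyyyy ⇒ Wyyyyyy   [W → W y y]
Wyyyyyy ⇒ ycyyyyyy   [W → y c]

S ⇒ W ⇒ Wyy ⇒ Wyyyy ⇒ Wyyyyyy ⇒ ycyyyyyy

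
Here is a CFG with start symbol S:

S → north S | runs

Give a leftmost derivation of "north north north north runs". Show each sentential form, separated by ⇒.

S ⇒ north S ⇒ north north S ⇒ north north north S ⇒ north north north north S ⇒ north north north north runs

S ⇒ north S   [S → north S]
north S ⇒ north north S   [S → north S]
north north S ⇒ north north north S   [S → north S]
north north north S ⇒ north north north north S   [S → north S]
north north north north S ⇒ north north north north runs   [S → runs]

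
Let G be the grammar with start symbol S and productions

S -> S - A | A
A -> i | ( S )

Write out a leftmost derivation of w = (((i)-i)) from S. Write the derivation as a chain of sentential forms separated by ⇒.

S ⇒ A   [S -> A]
A ⇒ (S)   [A -> ( S )]
(S) ⇒ (A)   [S -> A]
(A) ⇒ ((S))   [A -> ( S )]
((S)) ⇒ ((S-A))   [S -> S - A]
((S-A)) ⇒ ((A-A))   [S -> A]
((A-A)) ⇒ (((S)-A))   [A -> ( S )]
(((S)-A)) ⇒ (((A)-A))   [S -> A]
(((A)-A)) ⇒ (((i)-A))   [A -> i]
(((i)-A)) ⇒ (((i)-i))   [A -> i]

S⇒A⇒(S)⇒(A)⇒((S))⇒((S-A))⇒((A-A))⇒(((S)-A))⇒(((A)-A))⇒(((i)-A))⇒(((i)-i))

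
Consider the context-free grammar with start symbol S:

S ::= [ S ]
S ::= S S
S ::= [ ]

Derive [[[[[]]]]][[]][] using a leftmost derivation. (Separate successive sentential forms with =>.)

S => SS => SSS => [S]SS => [[S]]SS => [[[S]]]SS => [[[[S]]]]SS => [[[[[]]]]]SS => [[[[[]]]]][S]S => [[[[[]]]]][[]]S => [[[[[]]]]][[]][]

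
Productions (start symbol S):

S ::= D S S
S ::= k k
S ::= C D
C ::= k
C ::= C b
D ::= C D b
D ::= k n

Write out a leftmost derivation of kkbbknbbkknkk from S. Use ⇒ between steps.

S⇒DSS⇒CDbSS⇒kDbSS⇒kCDbbSS⇒kCbDbbSS⇒kCbbDbbSS⇒kkbbDbbSS⇒kkbbknbbSS⇒kkbbknbbCDS⇒kkbbknbbkDS⇒kkbbknbbkknS⇒kkbbknbbkknkk

S ⇒ DSS   [S ::= D S S]
DSS ⇒ CDbSS   [D ::= C D b]
CDbSS ⇒ kDbSS   [C ::= k]
kDbSS ⇒ kCDbbSS   [D ::= C D b]
kCDbbSS ⇒ kCbDbbSS   [C ::= C b]
kCbDbbSS ⇒ kCbbDbbSS   [C ::= C b]
kCbbDbbSS ⇒ kkbbDbbSS   [C ::= k]
kkbbDbbSS ⇒ kkbbknbbSS   [D ::= k n]
kkbbknbbSS ⇒ kkbbknbbCDS   [S ::= C D]
kkbbknbbCDS ⇒ kkbbknbbkDS   [C ::= k]
kkbbknbbkDS ⇒ kkbbknbbkknS   [D ::= k n]
kkbbknbbkknS ⇒ kkbbknbbkknkk   [S ::= k k]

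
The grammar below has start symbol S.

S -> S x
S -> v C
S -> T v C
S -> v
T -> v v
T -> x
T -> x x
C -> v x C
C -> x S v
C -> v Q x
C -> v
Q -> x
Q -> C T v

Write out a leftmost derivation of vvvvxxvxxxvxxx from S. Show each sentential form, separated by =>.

S => Sx   [S -> S x]
Sx => Sxx   [S -> S x]
Sxx => vCxx   [S -> v C]
vCxx => vvQxxx   [C -> v Q x]
vvQxxx => vvCTvxxx   [Q -> C T v]
vvCTvxxx => vvvQxTvxxx   [C -> v Q x]
vvvQxTvxxx => vvvCTvxTvxxx   [Q -> C T v]
vvvCTvxTvxxx => vvvvTvxTvxxx   [C -> v]
vvvvTvxTvxxx => vvvvxxvxTvxxx   [T -> x x]
vvvvxxvxTvxxx => vvvvxxvxxxvxxx   [T -> x x]

S => Sx => Sxx => vCxx => vvQxxx => vvCTvxxx => vvvQxTvxxx => vvvCTvxTvxxx => vvvvTvxTvxxx => vvvvxxvxTvxxx => vvvvxxvxxxvxxx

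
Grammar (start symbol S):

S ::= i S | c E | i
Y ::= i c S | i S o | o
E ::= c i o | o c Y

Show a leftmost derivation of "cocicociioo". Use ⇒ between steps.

S ⇒ cE   [S ::= c E]
cE ⇒ cocY   [E ::= o c Y]
cocY ⇒ cociSo   [Y ::= i S o]
cociSo ⇒ cocicEo   [S ::= c E]
cocicEo ⇒ cocicocYo   [E ::= o c Y]
cocicocYo ⇒ cocicociSoo   [Y ::= i S o]
cocicociSoo ⇒ cocicociioo   [S ::= i]

S ⇒ cE ⇒ cocY ⇒ cociSo ⇒ cocicEo ⇒ cocicocYo ⇒ cocicociSoo ⇒ cocicociioo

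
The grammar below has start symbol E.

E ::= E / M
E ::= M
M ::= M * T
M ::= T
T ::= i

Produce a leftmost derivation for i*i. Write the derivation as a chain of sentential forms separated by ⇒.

E⇒M⇒M*T⇒T*T⇒i*T⇒i*i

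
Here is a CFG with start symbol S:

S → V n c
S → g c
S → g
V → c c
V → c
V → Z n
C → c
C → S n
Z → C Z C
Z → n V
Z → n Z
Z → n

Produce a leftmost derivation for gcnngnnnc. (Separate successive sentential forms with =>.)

S=>Vnc=>Znnc=>CZCnnc=>SnZCnnc=>gcnZCnnc=>gcnnCnnc=>gcnnSnnnc=>gcnngnnnc

S => Vnc   [S → V n c]
Vnc => Znnc   [V → Z n]
Znnc => CZCnnc   [Z → C Z C]
CZCnnc => SnZCnnc   [C → S n]
SnZCnnc => gcnZCnnc   [S → g c]
gcnZCnnc => gcnnCnnc   [Z → n]
gcnnCnnc => gcnnSnnnc   [C → S n]
gcnnSnnnc => gcnngnnnc   [S → g]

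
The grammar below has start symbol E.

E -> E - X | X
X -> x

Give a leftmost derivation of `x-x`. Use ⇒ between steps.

E⇒E-X⇒X-X⇒x-X⇒x-x

E ⇒ E-X   [E -> E - X]
E-X ⇒ X-X   [E -> X]
X-X ⇒ x-X   [X -> x]
x-X ⇒ x-x   [X -> x]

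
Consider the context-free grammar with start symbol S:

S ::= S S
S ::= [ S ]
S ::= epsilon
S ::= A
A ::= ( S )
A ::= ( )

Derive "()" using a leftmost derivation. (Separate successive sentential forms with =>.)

S=>SS=>AS=>()S=>()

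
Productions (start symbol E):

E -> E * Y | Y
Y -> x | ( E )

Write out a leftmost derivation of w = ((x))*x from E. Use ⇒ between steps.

E ⇒ E*Y   [E -> E * Y]
E*Y ⇒ Y*Y   [E -> Y]
Y*Y ⇒ (E)*Y   [Y -> ( E )]
(E)*Y ⇒ (Y)*Y   [E -> Y]
(Y)*Y ⇒ ((E))*Y   [Y -> ( E )]
((E))*Y ⇒ ((Y))*Y   [E -> Y]
((Y))*Y ⇒ ((x))*Y   [Y -> x]
((x))*Y ⇒ ((x))*x   [Y -> x]

E ⇒ E*Y ⇒ Y*Y ⇒ (E)*Y ⇒ (Y)*Y ⇒ ((E))*Y ⇒ ((Y))*Y ⇒ ((x))*Y ⇒ ((x))*x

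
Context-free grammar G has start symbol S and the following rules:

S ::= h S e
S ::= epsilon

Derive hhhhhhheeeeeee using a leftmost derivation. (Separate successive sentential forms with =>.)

S => hSe   [S ::= h S e]
hSe => hhSee   [S ::= h S e]
hhSee => hhhSeee   [S ::= h S e]
hhhSeee => hhhhSeeee   [S ::= h S e]
hhhhSeeee => hhhhhSeeeee   [S ::= h S e]
hhhhhSeeeee => hhhhhhSeeeeee   [S ::= h S e]
hhhhhhSeeeeee => hhhhhhhSeeeeeee   [S ::= h S e]
hhhhhhhSeeeeeee => hhhhhhheeeeeee   [S ::= epsilon]

S => hSe => hhSee => hhhSeee => hhhhSeeee => hhhhhSeeeee => hhhhhhSeeeeee => hhhhhhhSeeeeeee => hhhhhhheeeeeee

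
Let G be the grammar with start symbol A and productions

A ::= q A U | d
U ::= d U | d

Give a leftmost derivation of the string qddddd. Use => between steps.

A => qAU => qdU => qddU => qdddU => qddddU => qddddd

A => qAU   [A ::= q A U]
qAU => qdU   [A ::= d]
qdU => qddU   [U ::= d U]
qddU => qdddU   [U ::= d U]
qdddU => qddddU   [U ::= d U]
qddddU => qddddd   [U ::= d]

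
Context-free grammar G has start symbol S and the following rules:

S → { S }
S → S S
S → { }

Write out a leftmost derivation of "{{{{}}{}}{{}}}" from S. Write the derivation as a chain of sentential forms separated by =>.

S => {S} => {SS} => {{S}S} => {{SS}S} => {{{S}S}S} => {{{{}}S}S} => {{{{}}{}}S} => {{{{}}{}}{S}} => {{{{}}{}}{{}}}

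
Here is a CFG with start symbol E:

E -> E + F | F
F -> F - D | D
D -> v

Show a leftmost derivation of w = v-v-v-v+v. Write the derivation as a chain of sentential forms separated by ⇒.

E ⇒ E+F ⇒ F+F ⇒ F-D+F ⇒ F-D-D+F ⇒ F-D-D-D+F ⇒ D-D-D-D+F ⇒ v-D-D-D+F ⇒ v-v-D-D+F ⇒ v-v-v-D+F ⇒ v-v-v-v+F ⇒ v-v-v-v+D ⇒ v-v-v-v+v

E ⇒ E+F   [E -> E + F]
E+F ⇒ F+F   [E -> F]
F+F ⇒ F-D+F   [F -> F - D]
F-D+F ⇒ F-D-D+F   [F -> F - D]
F-D-D+F ⇒ F-D-D-D+F   [F -> F - D]
F-D-D-D+F ⇒ D-D-D-D+F   [F -> D]
D-D-D-D+F ⇒ v-D-D-D+F   [D -> v]
v-D-D-D+F ⇒ v-v-D-D+F   [D -> v]
v-v-D-D+F ⇒ v-v-v-D+F   [D -> v]
v-v-v-D+F ⇒ v-v-v-v+F   [D -> v]
v-v-v-v+F ⇒ v-v-v-v+D   [F -> D]
v-v-v-v+D ⇒ v-v-v-v+v   [D -> v]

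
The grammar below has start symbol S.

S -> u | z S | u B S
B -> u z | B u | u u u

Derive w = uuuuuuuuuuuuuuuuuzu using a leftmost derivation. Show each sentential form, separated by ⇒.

S ⇒ uBS ⇒ uBuS ⇒ uuuuuS ⇒ uuuuuuBS ⇒ uuuuuuBuS ⇒ uuuuuuuuuuS ⇒ uuuuuuuuuuuBS ⇒ uuuuuuuuuuuBuS ⇒ uuuuuuuuuuuBuuS ⇒ uuuuuuuuuuuBuuuS ⇒ uuuuuuuuuuuuuuuuuS ⇒ uuuuuuuuuuuuuuuuuzS ⇒ uuuuuuuuuuuuuuuuuzu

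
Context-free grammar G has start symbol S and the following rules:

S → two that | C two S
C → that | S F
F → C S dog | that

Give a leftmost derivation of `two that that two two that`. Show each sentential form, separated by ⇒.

S ⇒ C two S ⇒ S F two S ⇒ two that F two S ⇒ two that that two S ⇒ two that that two two that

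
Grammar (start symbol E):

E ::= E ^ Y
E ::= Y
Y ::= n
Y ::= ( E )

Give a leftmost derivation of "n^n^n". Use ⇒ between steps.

E ⇒ E^Y   [E ::= E ^ Y]
E^Y ⇒ E^Y^Y   [E ::= E ^ Y]
E^Y^Y ⇒ Y^Y^Y   [E ::= Y]
Y^Y^Y ⇒ n^Y^Y   [Y ::= n]
n^Y^Y ⇒ n^n^Y   [Y ::= n]
n^n^Y ⇒ n^n^n   [Y ::= n]

E ⇒ E^Y ⇒ E^Y^Y ⇒ Y^Y^Y ⇒ n^Y^Y ⇒ n^n^Y ⇒ n^n^n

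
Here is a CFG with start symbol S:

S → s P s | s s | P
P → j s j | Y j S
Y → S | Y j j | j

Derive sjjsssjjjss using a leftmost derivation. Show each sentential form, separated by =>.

S => P => YjS => YjjjS => SjjjS => sPsjjjS => sYjSsjjjS => sjjSsjjjS => sjjsssjjjS => sjjsssjjjss

S => P   [S → P]
P => YjS   [P → Y j S]
YjS => YjjjS   [Y → Y j j]
YjjjS => SjjjS   [Y → S]
SjjjS => sPsjjjS   [S → s P s]
sPsjjjS => sYjSsjjjS   [P → Y j S]
sYjSsjjjS => sjjSsjjjS   [Y → j]
sjjSsjjjS => sjjsssjjjS   [S → s s]
sjjsssjjjS => sjjsssjjjss   [S → s s]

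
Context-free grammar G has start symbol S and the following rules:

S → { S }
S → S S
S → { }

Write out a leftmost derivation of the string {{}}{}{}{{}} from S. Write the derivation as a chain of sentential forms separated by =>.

S=>SS=>{S}S=>{{}}S=>{{}}SS=>{{}}SSS=>{{}}{}SS=>{{}}{}{}S=>{{}}{}{}{S}=>{{}}{}{}{{}}

S => SS   [S → S S]
SS => {S}S   [S → { S }]
{S}S => {{}}S   [S → { }]
{{}}S => {{}}SS   [S → S S]
{{}}SS => {{}}SSS   [S → S S]
{{}}SSS => {{}}{}SS   [S → { }]
{{}}{}SS => {{}}{}{}S   [S → { }]
{{}}{}{}S => {{}}{}{}{S}   [S → { S }]
{{}}{}{}{S} => {{}}{}{}{{}}   [S → { }]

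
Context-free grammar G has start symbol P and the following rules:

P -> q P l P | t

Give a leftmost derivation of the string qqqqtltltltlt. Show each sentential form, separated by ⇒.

P⇒qPlP⇒qqPlPlP⇒qqqPlPlPlP⇒qqqqPlPlPlPlP⇒qqqqtlPlPlPlP⇒qqqqtltlPlPlP⇒qqqqtltltlPlP⇒qqqqtltltltlP⇒qqqqtltltltlt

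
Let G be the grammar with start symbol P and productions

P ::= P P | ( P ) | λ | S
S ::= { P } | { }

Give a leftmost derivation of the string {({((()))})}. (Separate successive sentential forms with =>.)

P => PP => PPP => SPP => {P}PP => {(P)}PP => {(S)}PP => {({P})}PP => {({(P)})}PP => {({((P))})}PP => {({(((P)))})}PP => {({((()))})}PP => {({((()))})}P => {({((()))})}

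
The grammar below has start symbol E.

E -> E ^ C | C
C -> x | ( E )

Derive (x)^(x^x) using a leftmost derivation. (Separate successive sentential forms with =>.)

E => E^C   [E -> E ^ C]
E^C => C^C   [E -> C]
C^C => (E)^C   [C -> ( E )]
(E)^C => (C)^C   [E -> C]
(C)^C => (x)^C   [C -> x]
(x)^C => (x)^(E)   [C -> ( E )]
(x)^(E) => (x)^(E^C)   [E -> E ^ C]
(x)^(E^C) => (x)^(C^C)   [E -> C]
(x)^(C^C) => (x)^(x^C)   [C -> x]
(x)^(x^C) => (x)^(x^x)   [C -> x]

E => E^C => C^C => (E)^C => (C)^C => (x)^C => (x)^(E) => (x)^(E^C) => (x)^(C^C) => (x)^(x^C) => (x)^(x^x)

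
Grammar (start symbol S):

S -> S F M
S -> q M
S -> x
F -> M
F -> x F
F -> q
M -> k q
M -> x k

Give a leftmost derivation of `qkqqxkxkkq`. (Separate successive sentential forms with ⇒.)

S ⇒ SFM ⇒ SFMFM ⇒ qMFMFM ⇒ qkqFMFM ⇒ qkqqMFM ⇒ qkqqxkFM ⇒ qkqqxkMM ⇒ qkqqxkxkM ⇒ qkqqxkxkkq

S ⇒ SFM   [S -> S F M]
SFM ⇒ SFMFM   [S -> S F M]
SFMFM ⇒ qMFMFM   [S -> q M]
qMFMFM ⇒ qkqFMFM   [M -> k q]
qkqFMFM ⇒ qkqqMFM   [F -> q]
qkqqMFM ⇒ qkqqxkFM   [M -> x k]
qkqqxkFM ⇒ qkqqxkMM   [F -> M]
qkqqxkMM ⇒ qkqqxkxkM   [M -> x k]
qkqqxkxkM ⇒ qkqqxkxkkq   [M -> k q]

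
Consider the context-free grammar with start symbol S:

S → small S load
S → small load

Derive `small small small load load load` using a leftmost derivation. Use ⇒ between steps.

S ⇒ small S load ⇒ small small S load load ⇒ small small small load load load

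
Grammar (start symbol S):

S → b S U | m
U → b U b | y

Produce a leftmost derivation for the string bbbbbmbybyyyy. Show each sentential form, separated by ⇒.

S⇒bSU⇒bbSUU⇒bbbSUUU⇒bbbbSUUUU⇒bbbbbSUUUUU⇒bbbbbmUUUUU⇒bbbbbmbUbUUUU⇒bbbbbmbybUUUU⇒bbbbbmbybyUUU⇒bbbbbmbybyyUU⇒bbbbbmbybyyyU⇒bbbbbmbybyyyy

S ⇒ bSU   [S → b S U]
bSU ⇒ bbSUU   [S → b S U]
bbSUU ⇒ bbbSUUU   [S → b S U]
bbbSUUU ⇒ bbbbSUUUU   [S → b S U]
bbbbSUUUU ⇒ bbbbbSUUUUU   [S → b S U]
bbbbbSUUUUU ⇒ bbbbbmUUUUU   [S → m]
bbbbbmUUUUU ⇒ bbbbbmbUbUUUU   [U → b U b]
bbbbbmbUbUUUU ⇒ bbbbbmbybUUUU   [U → y]
bbbbbmbybUUUU ⇒ bbbbbmbybyUUU   [U → y]
bbbbbmbybyUUU ⇒ bbbbbmbybyyUU   [U → y]
bbbbbmbybyyUU ⇒ bbbbbmbybyyyU   [U → y]
bbbbbmbybyyyU ⇒ bbbbbmbybyyyy   [U → y]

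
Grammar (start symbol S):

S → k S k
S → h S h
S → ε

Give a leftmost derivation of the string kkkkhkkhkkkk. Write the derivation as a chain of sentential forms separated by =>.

S=>kSk=>kkSkk=>kkkSkkk=>kkkkSkkkk=>kkkkhShkkkk=>kkkkhkSkhkkkk=>kkkkhkkhkkkk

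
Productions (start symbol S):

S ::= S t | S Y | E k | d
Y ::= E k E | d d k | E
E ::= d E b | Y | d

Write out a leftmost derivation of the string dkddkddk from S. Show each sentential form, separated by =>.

S=>SY=>SYY=>EkYY=>dkYY=>dkddkY=>dkddkddk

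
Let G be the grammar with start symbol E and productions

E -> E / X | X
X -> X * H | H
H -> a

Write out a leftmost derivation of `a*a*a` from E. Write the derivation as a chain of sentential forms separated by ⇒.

E ⇒ X   [E -> X]
X ⇒ X*H   [X -> X * H]
X*H ⇒ X*H*H   [X -> X * H]
X*H*H ⇒ H*H*H   [X -> H]
H*H*H ⇒ a*H*H   [H -> a]
a*H*H ⇒ a*a*H   [H -> a]
a*a*H ⇒ a*a*a   [H -> a]

E ⇒ X ⇒ X*H ⇒ X*H*H ⇒ H*H*H ⇒ a*H*H ⇒ a*a*H ⇒ a*a*a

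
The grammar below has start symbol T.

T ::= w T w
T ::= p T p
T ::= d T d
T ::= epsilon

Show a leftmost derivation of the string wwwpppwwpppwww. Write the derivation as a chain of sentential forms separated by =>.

T => wTw   [T ::= w T w]
wTw => wwTww   [T ::= w T w]
wwTww => wwwTwww   [T ::= w T w]
wwwTwww => wwwpTpwww   [T ::= p T p]
wwwpTpwww => wwwppTppwww   [T ::= p T p]
wwwppTppwww => wwwpppTpppwww   [T ::= p T p]
wwwpppTpppwww => wwwpppwTwpppwww   [T ::= w T w]
wwwpppwTwpppwww => wwwpppwwpppwww   [T ::= epsilon]

T=>wTw=>wwTww=>wwwTwww=>wwwpTpwww=>wwwppTppwww=>wwwpppTpppwww=>wwwpppwTwpppwww=>wwwpppwwpppwww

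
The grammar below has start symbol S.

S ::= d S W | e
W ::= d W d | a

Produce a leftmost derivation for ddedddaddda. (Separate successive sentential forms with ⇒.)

S ⇒ dSW ⇒ ddSWW ⇒ ddeWW ⇒ ddedWdW ⇒ ddeddWddW ⇒ ddedddWdddW ⇒ ddedddadddW ⇒ ddedddaddda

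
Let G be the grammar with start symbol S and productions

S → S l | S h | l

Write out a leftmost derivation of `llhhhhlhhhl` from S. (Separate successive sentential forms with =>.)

S=>Sl=>Shl=>Shhl=>Shhhl=>Slhhhl=>Shlhhhl=>Shhlhhhl=>Shhhlhhhl=>Shhhhlhhhl=>Slhhhhlhhhl=>llhhhhlhhhl

S => Sl   [S → S l]
Sl => Shl   [S → S h]
Shl => Shhl   [S → S h]
Shhl => Shhhl   [S → S h]
Shhhl => Slhhhl   [S → S l]
Slhhhl => Shlhhhl   [S → S h]
Shlhhhl => Shhlhhhl   [S → S h]
Shhlhhhl => Shhhlhhhl   [S → S h]
Shhhlhhhl => Shhhhlhhhl   [S → S h]
Shhhhlhhhl => Slhhhhlhhhl   [S → S l]
Slhhhhlhhhl => llhhhhlhhhl   [S → l]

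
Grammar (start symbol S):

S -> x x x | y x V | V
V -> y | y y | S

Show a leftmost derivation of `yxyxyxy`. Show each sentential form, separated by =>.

S => yxV   [S -> y x V]
yxV => yxS   [V -> S]
yxS => yxyxV   [S -> y x V]
yxyxV => yxyxS   [V -> S]
yxyxS => yxyxyxV   [S -> y x V]
yxyxyxV => yxyxyxy   [V -> y]

S=>yxV=>yxS=>yxyxV=>yxyxS=>yxyxyxV=>yxyxyxy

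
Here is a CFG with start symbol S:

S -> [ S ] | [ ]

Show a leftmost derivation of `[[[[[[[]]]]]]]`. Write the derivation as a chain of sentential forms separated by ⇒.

S⇒[S]⇒[[S]]⇒[[[S]]]⇒[[[[S]]]]⇒[[[[[S]]]]]⇒[[[[[[S]]]]]]⇒[[[[[[[]]]]]]]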